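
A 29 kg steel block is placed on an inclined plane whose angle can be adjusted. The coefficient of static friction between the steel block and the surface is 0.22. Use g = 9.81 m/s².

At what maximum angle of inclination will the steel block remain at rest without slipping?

At the slip threshold, m g sin θ = μ_s · m g cos θ, so tan θ = μ_s.
θ_max = arctan(0.22) = 12.4°.

θ_max ≈ 12.4°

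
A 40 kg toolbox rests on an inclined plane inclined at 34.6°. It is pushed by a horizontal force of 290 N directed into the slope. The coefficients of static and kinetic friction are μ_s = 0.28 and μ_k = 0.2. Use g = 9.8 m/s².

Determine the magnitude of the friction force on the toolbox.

The horizontal push has a component P sin θ into the surface, so N = m g cos θ + P sin θ = 322.7 + 164.7 = 487.3 N.
Along the incline, the net driving force (taking up-slope positive) is P cos θ − m g sin θ = 238.7 − 222.6 = 16.11 N, so equilibrium requires friction f = -16.11 N (down-slope).
The limit of static friction is μ_s N = 136.5 N.
|f_req| = 16.11 ≤ 136.5 N → the toolbox is in equilibrium; friction equals the required value.

f ≈ 16.1 N (down the incline)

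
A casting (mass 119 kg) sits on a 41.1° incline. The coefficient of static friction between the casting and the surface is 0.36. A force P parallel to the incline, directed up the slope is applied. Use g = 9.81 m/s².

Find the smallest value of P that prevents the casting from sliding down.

P_min ≈ 451 N

The casting tends to slide down (tan θ > μ_s), so at the point of impending slip friction acts up-slope at its limit: f = μ_s N.
P is parallel to the surface, so N = m g cos θ = 880 N.
Along the incline: P + μ_s N = m g sin θ, so P = 767 − 0.36×880 = 451 N.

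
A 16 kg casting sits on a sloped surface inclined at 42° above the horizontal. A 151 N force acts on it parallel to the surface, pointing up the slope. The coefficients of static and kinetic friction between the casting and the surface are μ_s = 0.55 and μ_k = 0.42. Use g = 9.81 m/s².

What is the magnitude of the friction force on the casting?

f ≈ 46 N (down the incline)

The normal reaction is N = m g cos θ = 116.6 N.
For equilibrium along the incline the friction force must supply f = m g sin θ − P = 105 − 151 = -45.97 N (positive meaning up-slope).
The static-friction ceiling is μ_s N = 0.55 × 116.6 = 64.15 N.
Since |-45.97| ≤ 64.15 N, the casting remains in static equilibrium and friction takes exactly the required value.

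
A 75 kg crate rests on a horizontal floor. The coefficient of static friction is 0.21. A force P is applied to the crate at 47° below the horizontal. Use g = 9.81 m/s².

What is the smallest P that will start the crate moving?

P ≈ 292 N

N = m g + P sin α (the push presses the crate into the horizontal floor).
At impending slip, P cos α = μ_s N = μ_s (m g + P sin α).
Solving: P (cos α − μ_s sin α) = μ_s m g → P = 0.21×736/(cos 47° − 0.21 sin 47°) = 155/0.5284 = 292 N.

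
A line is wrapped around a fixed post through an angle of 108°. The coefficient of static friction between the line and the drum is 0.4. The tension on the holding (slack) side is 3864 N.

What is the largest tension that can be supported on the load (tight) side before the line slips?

At impending slip the capstan equation gives T₂/T₁ = e^{μβ} with β in radians.
β = 108° × π/180 = 1.885 rad.
e^{μβ} = e^{0.4×1.885} = 2.125.
T₂ = T₁ · e^{μβ} = 3864 × 2.125 = 8210 N.

T_max ≈ 8210 N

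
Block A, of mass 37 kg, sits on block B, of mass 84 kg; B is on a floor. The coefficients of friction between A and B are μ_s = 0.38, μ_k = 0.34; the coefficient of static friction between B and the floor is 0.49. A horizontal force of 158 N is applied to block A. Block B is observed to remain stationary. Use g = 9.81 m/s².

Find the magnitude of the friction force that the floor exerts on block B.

Between the blocks, N₁ = m_A g = 363 N.
Maximum static friction on A from B: μ_s N₁ = 0.38×363 = 137.9 N.
Since P = 158 N > 137.9 N, A slides on B; the A–B friction is kinetic: f₁ = μ_k N₁ = 0.34×363 = 123 N.
B experiences an equal 123 N forward from A (third law). B is in equilibrium, so the floor supplies f₂ = 123 N of static friction (limit μ_s(m_A+m_B)g = 581.6 N, not exceeded).

f ≈ 123 N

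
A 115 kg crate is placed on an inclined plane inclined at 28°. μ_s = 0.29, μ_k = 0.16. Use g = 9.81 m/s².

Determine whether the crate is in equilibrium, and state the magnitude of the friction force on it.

f ≈ 159 N

N = m g cos θ = 996 N.
Down-slope weight component: m g sin θ = 530 N.
μ_s N = 289 N.
530 > 289 N, so it slides; kinetic friction f = μ_k N = 0.16×996 = 159 N.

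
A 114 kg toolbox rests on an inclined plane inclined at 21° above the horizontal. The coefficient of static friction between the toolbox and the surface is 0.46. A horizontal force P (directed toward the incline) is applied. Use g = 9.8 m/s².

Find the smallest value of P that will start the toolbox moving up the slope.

P ≈ 1140 N

At impending motion up the slope, friction acts down-slope at its limit: f = μ_s N.
Perpendicular to the incline: N = m g cos θ + P sin θ.
Along the incline: P cos θ = m g sin θ + μ_s N = m g sin θ + μ_s (m g cos θ + P sin θ).
Solving, P (cos θ − μ_s sin θ) = m g (sin θ + μ_s cos θ), so P = 114×9.8×(sin 21° + 0.46 cos 21°)/(cos 21° − 0.46 sin 21°) = 1120×0.7878/0.7687 = 1140 N.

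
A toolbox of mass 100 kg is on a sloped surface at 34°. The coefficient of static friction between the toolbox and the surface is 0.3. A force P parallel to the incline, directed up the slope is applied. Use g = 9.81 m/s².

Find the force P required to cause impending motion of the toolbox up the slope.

At impending motion up the slope, friction acts down-slope at its limit: f = μ_s N.
P is parallel to the surface, so N = m g cos θ = 813 N.
Along the incline: P = m g sin θ + μ_s N = 549 + 0.3×813 = 793 N.

P ≈ 793 N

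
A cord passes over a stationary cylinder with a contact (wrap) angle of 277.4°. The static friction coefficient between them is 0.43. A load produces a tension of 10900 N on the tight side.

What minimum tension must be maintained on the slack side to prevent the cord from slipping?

T_min ≈ 1360 N

Capstan equation at impending slip: T_tight/T_slack = e^{μβ}.
β = 277.4° = 4.842 rad; e^{μβ} = e^{0.43×4.842} = 8.019.
T_slack = T_tight / e^{μβ} = 10900 / 8.019 = 1360 N.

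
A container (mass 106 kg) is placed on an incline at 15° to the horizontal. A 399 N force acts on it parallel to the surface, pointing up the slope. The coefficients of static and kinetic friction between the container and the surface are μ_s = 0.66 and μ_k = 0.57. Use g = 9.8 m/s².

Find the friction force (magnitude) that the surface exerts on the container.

f ≈ 130 N (down the incline)

Normal force: N = m g cos θ = 106 × 9.8 × cos 15° = 1003 N.
Parallel to the incline, ΣF = 0 gives f = m g sin θ − P = 268.9 − 399 = -130.1 N (up-slope positive).
Maximum static friction available: μ_s N = 0.66 × 1003 = 662.2 N.
Since |-130.1| ≤ 662.2 N, the container remains in static equilibrium and friction takes exactly the required value.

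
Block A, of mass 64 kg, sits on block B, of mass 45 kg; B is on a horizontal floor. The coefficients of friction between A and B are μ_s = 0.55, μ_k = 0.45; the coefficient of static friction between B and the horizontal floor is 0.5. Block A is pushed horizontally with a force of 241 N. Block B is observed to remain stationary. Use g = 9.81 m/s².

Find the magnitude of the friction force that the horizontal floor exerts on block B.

Normal force at the A–B interface: N₁ = m_A g = 627.8 N.
Maximum static friction on A from B: μ_s N₁ = 0.55×627.8 = 345.3 N.
P = 241 N is within that limit, so A and B move together (both at rest); the A–B friction is simply f₁ = P = 241 N.
By Newton's third law B feels 241 N forward from A. With B stationary, the floor's static friction on B balances it: f₂ = 241 N (well within μ_s(m_A+m_B)g = 534.6 N).

f ≈ 241 N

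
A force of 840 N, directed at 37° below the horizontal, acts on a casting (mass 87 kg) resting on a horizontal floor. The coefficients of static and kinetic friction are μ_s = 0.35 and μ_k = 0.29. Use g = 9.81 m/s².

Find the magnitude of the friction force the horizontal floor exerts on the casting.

The vertical component of P adds to the normal force: N = m g + P sin α = 853.5 + 505.5 = 1359 N.
For equilibrium, f = P cos α = 840×cos 37° = 670.9 N.
μ_s N = 0.35 × 1359 = 475.6 N.
670.9 > 475.6 N → the casting slides; f = μ_k N = 0.29×1359 = 394 N.

f ≈ 394 N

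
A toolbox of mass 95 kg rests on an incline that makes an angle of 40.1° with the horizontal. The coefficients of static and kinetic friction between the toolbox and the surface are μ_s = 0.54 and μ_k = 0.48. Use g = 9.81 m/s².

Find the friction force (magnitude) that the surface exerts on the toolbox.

Normal force: N = m g cos θ = 95 × 9.81 × cos 40.1° = 712.9 N.
For equilibrium along the incline, friction must balance the weight component: f = m g sin θ = 600.3 N up the slope.
Static friction can supply at most μ_s N = 384.9 N.
Since |600.3| > 384.9 N, static friction cannot hold it; the toolbox slides down the incline and kinetic friction applies: f = μ_k N = 0.48 × 712.9 = 342 N.

f ≈ 342 N (up the incline)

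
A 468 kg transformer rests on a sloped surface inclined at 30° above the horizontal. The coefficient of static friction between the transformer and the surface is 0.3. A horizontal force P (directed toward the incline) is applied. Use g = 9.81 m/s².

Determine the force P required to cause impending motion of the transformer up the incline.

P ≈ 4870 N

At impending motion up the slope, friction acts down-slope at its limit: f = μ_s N.
Perpendicular to the incline: N = m g cos θ + P sin θ.
Along the incline: P cos θ = m g sin θ + μ_s N = m g sin θ + μ_s (m g cos θ + P sin θ).
Solving, P (cos θ − μ_s sin θ) = m g (sin θ + μ_s cos θ), so P = 468×9.81×(sin 30° + 0.3 cos 30°)/(cos 30° − 0.3 sin 30°) = 4590×0.7598/0.716 = 4870 N.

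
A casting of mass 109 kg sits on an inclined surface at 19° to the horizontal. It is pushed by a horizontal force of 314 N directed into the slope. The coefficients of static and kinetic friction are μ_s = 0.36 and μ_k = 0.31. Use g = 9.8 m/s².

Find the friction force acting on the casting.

Normal direction: N = m g cos θ + P sin θ = 1112 N.
Along the incline, the net driving force (taking up-slope positive) is P cos θ − m g sin θ = 296.9 − 347.8 = -50.88 N, so equilibrium requires friction f = 50.88 N (up-slope).
The limit of static friction is μ_s N = 400.4 N.
|f_req| = 50.88 ≤ 400.4 N → the casting is in equilibrium; friction equals the required value.

f ≈ 50.9 N (up the incline)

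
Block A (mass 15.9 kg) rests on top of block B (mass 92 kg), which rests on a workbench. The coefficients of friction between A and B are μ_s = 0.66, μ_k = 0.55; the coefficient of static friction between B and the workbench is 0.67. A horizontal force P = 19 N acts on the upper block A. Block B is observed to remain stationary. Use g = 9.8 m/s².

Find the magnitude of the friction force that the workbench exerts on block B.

f ≈ 19 N

The normal force B exerts on A is simply A's weight, N₁ = 155.8 N.
So the A–B interface can sustain at most μ_s N₁ = 102.8 N of static friction.
Since P = 19 N ≤ 102.8 N, A does not slip on B; friction on A equals P = 19 N.
B experiences an equal 19 N forward from A (third law). B is in equilibrium, so the floor supplies f₂ = 19 N of static friction (limit μ_s(m_A+m_B)g = 708.5 N, not exceeded).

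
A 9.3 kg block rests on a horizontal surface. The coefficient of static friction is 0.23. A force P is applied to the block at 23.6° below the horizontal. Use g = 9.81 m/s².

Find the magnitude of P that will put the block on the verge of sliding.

P ≈ 25.5 N

N = m g + P sin α (the push presses the block into the horizontal surface).
At impending slip, P cos α = μ_s N = μ_s (m g + P sin α).
Solving: P (cos α − μ_s sin α) = μ_s m g → P = 0.23×91.2/(cos 23.6° − 0.23 sin 23.6°) = 21/0.8243 = 25.5 N.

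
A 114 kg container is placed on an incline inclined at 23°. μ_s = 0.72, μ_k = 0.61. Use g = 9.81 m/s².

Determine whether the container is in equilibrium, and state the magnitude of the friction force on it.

N = m g cos θ = 1030 N.
Down-slope weight component: m g sin θ = 437 N.
μ_s N = 741 N.
437 ≤ 741 N, so it stays put; friction = 437 N.

f ≈ 437 N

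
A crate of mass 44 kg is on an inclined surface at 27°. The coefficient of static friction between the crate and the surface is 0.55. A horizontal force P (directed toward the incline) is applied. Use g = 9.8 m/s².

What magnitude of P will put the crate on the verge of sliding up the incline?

At impending motion up the slope, friction acts down-slope at its limit: f = μ_s N.
Perpendicular to the incline: N = m g cos θ + P sin θ.
Along the incline: P cos θ = m g sin θ + μ_s N = m g sin θ + μ_s (m g cos θ + P sin θ).
Solving, P (cos θ − μ_s sin θ) = m g (sin θ + μ_s cos θ), so P = 44×9.8×(sin 27° + 0.55 cos 27°)/(cos 27° − 0.55 sin 27°) = 431×0.944/0.6413 = 635 N.

P ≈ 635 N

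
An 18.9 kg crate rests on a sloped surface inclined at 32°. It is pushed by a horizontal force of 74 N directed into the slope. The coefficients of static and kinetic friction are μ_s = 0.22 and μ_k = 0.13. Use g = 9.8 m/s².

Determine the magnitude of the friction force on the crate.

f ≈ 35.4 N (up the incline)

Normal direction: N = m g cos θ + P sin θ = 196.3 N.
Parallel to the incline: P cos θ − m g sin θ = 62.76 − 98.15 = -35.4 N; the friction needed to balance this is 35.4 N acting up the slope.
The limit of static friction is μ_s N = 43.18 N.
Since 35.4 N is within the 43.18 N limit, the crate stays put and friction is exactly 35.4 N.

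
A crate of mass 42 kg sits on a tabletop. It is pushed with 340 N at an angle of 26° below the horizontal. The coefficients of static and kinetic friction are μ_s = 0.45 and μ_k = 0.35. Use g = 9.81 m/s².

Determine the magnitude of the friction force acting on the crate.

f ≈ 196 N

N = m g + P sin α = 412 + 340×sin 26° = 561.1 N.
The horizontal driving force is P cos α = 305.6 N, so equilibrium needs friction f = 305.6 N.
μ_s N = 0.45 × 561.1 = 252.5 N.
The required friction exceeds μ_s N, so the crate moves and f = μ_k N = 196 N.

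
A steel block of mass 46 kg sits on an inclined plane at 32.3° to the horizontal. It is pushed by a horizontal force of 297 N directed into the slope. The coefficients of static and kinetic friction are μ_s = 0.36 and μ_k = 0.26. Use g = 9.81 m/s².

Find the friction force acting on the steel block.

Normal direction: N = m g cos θ + P sin θ = 540.1 N.
Along the incline, the net driving force (taking up-slope positive) is P cos θ − m g sin θ = 251 − 241.1 = 9.911 N, so equilibrium requires friction f = -9.911 N (down-slope).
The limit of static friction is μ_s N = 194.4 N.
|f_req| = 9.911 ≤ 194.4 N → the steel block is in equilibrium; friction equals the required value.

f ≈ 9.91 N (down the incline)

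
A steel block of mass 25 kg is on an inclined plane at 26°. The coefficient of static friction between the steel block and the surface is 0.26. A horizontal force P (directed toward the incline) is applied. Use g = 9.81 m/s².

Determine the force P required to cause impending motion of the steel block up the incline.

P ≈ 210 N

At impending motion up the slope, friction acts down-slope at its limit: f = μ_s N.
Perpendicular to the incline: N = m g cos θ + P sin θ.
Along the incline: P cos θ = m g sin θ + μ_s N = m g sin θ + μ_s (m g cos θ + P sin θ).
Solving, P (cos θ − μ_s sin θ) = m g (sin θ + μ_s cos θ), so P = 25×9.81×(sin 26° + 0.26 cos 26°)/(cos 26° − 0.26 sin 26°) = 245×0.6721/0.7848 = 210 N.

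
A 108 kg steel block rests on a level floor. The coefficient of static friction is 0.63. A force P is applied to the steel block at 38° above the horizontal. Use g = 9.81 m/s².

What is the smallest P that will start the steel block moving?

P ≈ 568 N

N = m g − P sin α (the pull lifts the steel block).
At impending slip, P cos α = μ_s N = μ_s (m g − P sin α).
Solving: P (cos α + μ_s sin α) = μ_s m g → P = 0.63×1060/(cos 38° + 0.63 sin 38°) = 667/1.176 = 568 N.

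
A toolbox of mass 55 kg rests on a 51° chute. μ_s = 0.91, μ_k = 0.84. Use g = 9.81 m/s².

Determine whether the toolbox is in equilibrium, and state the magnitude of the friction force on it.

f ≈ 285 N

N = m g cos θ = 340 N.
Down-slope weight component: m g sin θ = 419 N.
μ_s N = 309 N.
419 > 309 N, so it slides; kinetic friction f = μ_k N = 0.84×340 = 285 N.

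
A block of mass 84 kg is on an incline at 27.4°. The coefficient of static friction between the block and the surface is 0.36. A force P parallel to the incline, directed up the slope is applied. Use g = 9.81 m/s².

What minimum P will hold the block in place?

P_min ≈ 116 N

The block tends to slide down (tan θ > μ_s), so at the point of impending slip friction acts up-slope at its limit: f = μ_s N.
P is parallel to the surface, so N = m g cos θ = 732 N.
Along the incline: P + μ_s N = m g sin θ, so P = 379 − 0.36×732 = 116 N.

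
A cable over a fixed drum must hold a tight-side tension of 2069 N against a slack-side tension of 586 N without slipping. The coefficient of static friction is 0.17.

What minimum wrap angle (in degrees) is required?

T₂/T₁ = e^{μβ} → β = ln(T₂/T₁)/μ.
β = ln(2069/586)/0.17 = 1.262/0.17 = 7.421 rad.
In degrees: β = 7.421 × 180/π = 425°.

β_min ≈ 425°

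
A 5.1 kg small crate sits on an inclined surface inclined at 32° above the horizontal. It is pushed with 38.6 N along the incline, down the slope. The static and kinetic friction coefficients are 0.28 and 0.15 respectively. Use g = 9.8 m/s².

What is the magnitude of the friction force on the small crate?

f ≈ 6.36 N (up the incline)

Perpendicular to the surface, N = m g cos θ = 5.1·9.8·cos 32° = 42.39 N.
Parallel to the incline, ΣF = 0 gives f = m g sin θ + P = 26.49 + 38.6 = 65.09 N (up-slope positive).
The static-friction ceiling is μ_s N = 0.28 × 42.39 = 11.87 N.
Since |65.09| > 11.87 N, static friction cannot hold it; the small crate slides down the incline and kinetic friction applies: f = μ_k N = 0.15 × 42.39 = 6.36 N.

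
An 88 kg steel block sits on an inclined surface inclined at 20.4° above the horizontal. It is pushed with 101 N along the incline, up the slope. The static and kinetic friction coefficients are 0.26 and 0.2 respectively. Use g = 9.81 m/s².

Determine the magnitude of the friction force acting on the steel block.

The normal reaction is N = m g cos θ = 809.1 N.
For equilibrium along the incline the friction force must supply f = m g sin θ − P = 300.9 − 101 = 199.9 N (positive meaning up-slope).
Maximum static friction available: μ_s N = 0.26 × 809.1 = 210.4 N.
Since |199.9| ≤ 210.4 N, no slip — friction simply equals what equilibrium demands.

f ≈ 200 N (up the incline)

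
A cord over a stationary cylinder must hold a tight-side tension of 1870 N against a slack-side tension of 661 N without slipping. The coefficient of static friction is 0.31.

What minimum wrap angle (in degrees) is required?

β_min ≈ 192°

T₂/T₁ = e^{μβ} → β = ln(T₂/T₁)/μ.
β = ln(1870/661)/0.31 = 1.04/0.31 = 3.355 rad.
In degrees: β = 3.355 × 180/π = 192°.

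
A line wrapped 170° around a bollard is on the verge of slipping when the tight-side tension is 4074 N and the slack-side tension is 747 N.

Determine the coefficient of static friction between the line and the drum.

T₂/T₁ = e^{μβ} → μ = ln(T₂/T₁)/β.
β = 170° = 2.967 rad.
μ = ln(4074/747)/2.967 = ln(5.454)/2.967 = 0.572.

μ ≈ 0.572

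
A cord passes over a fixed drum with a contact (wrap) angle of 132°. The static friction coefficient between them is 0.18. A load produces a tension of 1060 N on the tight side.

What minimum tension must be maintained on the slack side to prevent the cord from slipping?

Capstan equation at impending slip: T_tight/T_slack = e^{μβ}.
β = 132° = 2.304 rad; e^{μβ} = e^{0.18×2.304} = 1.514.
T_slack = T_tight / e^{μβ} = 1060 / 1.514 = 700 N.

T_min ≈ 700 N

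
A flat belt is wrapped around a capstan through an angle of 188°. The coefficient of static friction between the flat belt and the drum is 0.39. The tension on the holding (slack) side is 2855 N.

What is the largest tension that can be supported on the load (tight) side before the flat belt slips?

At impending slip the capstan equation gives T₂/T₁ = e^{μβ} with β in radians.
β = 188° × π/180 = 3.281 rad.
e^{μβ} = e^{0.39×3.281} = 3.595.
T₂ = T₁ · e^{μβ} = 2855 × 3.595 = 10300 N.

T_max ≈ 10300 N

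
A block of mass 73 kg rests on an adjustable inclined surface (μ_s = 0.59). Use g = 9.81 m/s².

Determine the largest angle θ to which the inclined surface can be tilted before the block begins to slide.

At the slip threshold, m g sin θ = μ_s · m g cos θ, so tan θ = μ_s.
θ_max = arctan(0.59) = 30.5°.

θ_max ≈ 30.5°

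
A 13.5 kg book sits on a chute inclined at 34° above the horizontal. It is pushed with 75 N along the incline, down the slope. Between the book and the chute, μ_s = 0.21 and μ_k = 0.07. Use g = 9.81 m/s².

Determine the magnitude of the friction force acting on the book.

The normal reaction is N = m g cos θ = 109.8 N.
Parallel to the incline, ΣF = 0 gives f = m g sin θ + P = 74.06 + 75 = 149.1 N (up-slope positive).
Maximum static friction available: μ_s N = 0.21 × 109.8 = 23.06 N.
Since |149.1| > 23.06 N, static friction cannot hold it; the book slides down the incline and kinetic friction applies: f = μ_k N = 0.07 × 109.8 = 7.69 N.

f ≈ 7.69 N (up the incline)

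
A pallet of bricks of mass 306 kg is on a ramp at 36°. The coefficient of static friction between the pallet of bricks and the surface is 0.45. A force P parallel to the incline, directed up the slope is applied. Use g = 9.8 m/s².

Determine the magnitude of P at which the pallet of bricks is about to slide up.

P ≈ 2850 N

At impending motion up the slope, friction acts down-slope at its limit: f = μ_s N.
P is parallel to the surface, so N = m g cos θ = 2430 N.
Along the incline: P = m g sin θ + μ_s N = 1760 + 0.45×2430 = 2850 N.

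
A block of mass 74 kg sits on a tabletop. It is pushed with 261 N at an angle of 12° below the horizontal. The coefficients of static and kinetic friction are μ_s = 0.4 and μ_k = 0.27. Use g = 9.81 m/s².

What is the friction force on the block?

f ≈ 255 N

N = m g + P sin α = 725.9 + 261×sin 12° = 780.2 N.
Horizontally, friction must balance P cos α = 255.3 N.
μ_s N = 0.4 × 780.2 = 312.1 N.
255.3 ≤ 312.1 N → static; friction equals the required 255 N.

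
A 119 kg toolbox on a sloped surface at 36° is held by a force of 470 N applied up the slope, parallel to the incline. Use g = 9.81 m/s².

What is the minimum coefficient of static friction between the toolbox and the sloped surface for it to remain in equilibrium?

N = m g cos θ = 944.4 N.
Friction must make up the shortfall along the incline: f = m g sin θ − P = 686.2 − 470 = 216.2 N.
At the threshold f = μ_s N, so μ_s,min = 216.2/944.4 = 0.229.

μ_s,min ≈ 0.229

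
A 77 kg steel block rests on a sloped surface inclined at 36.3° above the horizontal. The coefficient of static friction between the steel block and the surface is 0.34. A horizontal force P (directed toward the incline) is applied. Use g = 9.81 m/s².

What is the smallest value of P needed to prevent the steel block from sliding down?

The steel block tends to slide down (tan θ > μ_s), so at the point of impending slip friction acts up-slope at its limit: f = μ_s N.
Perpendicular to the incline: N = m g cos θ + P sin θ.
Along the incline: P cos θ + μ_s N = m g sin θ, i.e. P cos θ + μ_s (m g cos θ + P sin θ) = m g sin θ.
Solving, P (cos θ + μ_s sin θ) = m g (sin θ − μ_s cos θ), so P = 755×0.318/1.007 = 238 N.

P_min ≈ 238 N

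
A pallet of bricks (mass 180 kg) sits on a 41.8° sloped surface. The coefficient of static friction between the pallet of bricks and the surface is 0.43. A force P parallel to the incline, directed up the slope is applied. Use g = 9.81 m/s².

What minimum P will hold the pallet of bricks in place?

P_min ≈ 611 N

The pallet of bricks tends to slide down (tan θ > μ_s), so at the point of impending slip friction acts up-slope at its limit: f = μ_s N.
P is parallel to the surface, so N = m g cos θ = 1320 N.
Along the incline: P + μ_s N = m g sin θ, so P = 1180 − 0.43×1320 = 611 N.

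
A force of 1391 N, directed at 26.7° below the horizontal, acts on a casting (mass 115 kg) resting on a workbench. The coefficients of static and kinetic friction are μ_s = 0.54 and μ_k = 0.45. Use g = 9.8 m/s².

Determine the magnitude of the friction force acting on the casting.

N = m g + P sin α = 1127 + 1391×sin 26.7° = 1752 N.
The horizontal driving force is P cos α = 1243 N, so equilibrium needs friction f = 1243 N.
The static-friction limit is μ_s N = 946.1 N.
1243 > 946.1 N → the casting slides; f = μ_k N = 0.45×1752 = 788 N.

f ≈ 788 N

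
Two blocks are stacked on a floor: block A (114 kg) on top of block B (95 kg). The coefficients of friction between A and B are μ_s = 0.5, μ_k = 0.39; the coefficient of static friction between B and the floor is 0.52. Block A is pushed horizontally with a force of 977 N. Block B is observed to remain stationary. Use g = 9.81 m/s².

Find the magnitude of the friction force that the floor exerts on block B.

f ≈ 436 N

Normal force at the A–B interface: N₁ = m_A g = 1118 N.
Maximum static friction on A from B: μ_s N₁ = 0.5×1118 = 559.2 N.
Since P = 977 N > 559.2 N, A slides on B; the A–B friction is kinetic: f₁ = μ_k N₁ = 0.39×1118 = 436 N.
By Newton's third law B feels 436 N forward from A. With B stationary, the floor's static friction on B balances it: f₂ = 436 N (well within μ_s(m_A+m_B)g = 1066 N).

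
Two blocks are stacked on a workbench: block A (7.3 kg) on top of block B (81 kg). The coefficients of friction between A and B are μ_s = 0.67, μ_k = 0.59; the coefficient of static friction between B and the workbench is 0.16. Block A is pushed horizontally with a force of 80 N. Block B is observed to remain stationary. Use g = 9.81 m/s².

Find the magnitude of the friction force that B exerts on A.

Between the blocks, N₁ = m_A g = 71.61 N.
Maximum static friction on A from B: μ_s N₁ = 0.67×71.61 = 47.98 N.
P = 80 N exceeds that limit, so A slips over B and the interface friction becomes kinetic: f₁ = μ_k N₁ = 0.59×71.61 = 42.3 N.
By Newton's third law B feels 42.3 N forward from A. With B stationary, the floor's static friction on B balances it: f₂ = 42.3 N (well within μ_s(m_A+m_B)g = 138.6 N).

f ≈ 42.3 N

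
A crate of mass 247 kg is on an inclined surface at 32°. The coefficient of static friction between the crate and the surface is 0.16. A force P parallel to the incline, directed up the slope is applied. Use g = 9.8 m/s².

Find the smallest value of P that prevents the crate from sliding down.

P_min ≈ 954 N

The crate tends to slide down (tan θ > μ_s), so at the point of impending slip friction acts up-slope at its limit: f = μ_s N.
P is parallel to the surface, so N = m g cos θ = 2050 N.
Along the incline: P + μ_s N = m g sin θ, so P = 1280 − 0.16×2050 = 954 N.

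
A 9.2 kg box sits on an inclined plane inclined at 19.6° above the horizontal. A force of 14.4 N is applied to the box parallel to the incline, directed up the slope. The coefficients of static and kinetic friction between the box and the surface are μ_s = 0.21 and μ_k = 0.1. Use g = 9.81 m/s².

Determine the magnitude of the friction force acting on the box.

f ≈ 15.9 N (up the incline)

The normal reaction is N = m g cos θ = 85.02 N.
The friction needed for equilibrium is m g sin θ − P = 30.28 − 14.4 = 15.88 N, measured positive up-slope.
Maximum static friction available: μ_s N = 0.21 × 85.02 = 17.85 N.
Since |15.88| ≤ 17.85 N, static friction is sufficient; f equals the required value, not μ_s N.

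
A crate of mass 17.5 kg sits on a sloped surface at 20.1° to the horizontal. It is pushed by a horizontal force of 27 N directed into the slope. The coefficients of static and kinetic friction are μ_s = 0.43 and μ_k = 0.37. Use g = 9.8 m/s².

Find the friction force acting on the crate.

Resolve perpendicular to the incline: N = m g cos θ + P sin θ = 17.5×9.8×cos 20.1° + 27×sin 20.1° = 170.3 N.
Parallel to the incline: P cos θ − m g sin θ = 25.36 − 58.94 = -33.58 N; the friction needed to balance this is 33.58 N acting up the slope.
The limit of static friction is μ_s N = 73.24 N.
Since 33.58 N is within the 73.24 N limit, the crate stays put and friction is exactly 33.6 N.

f ≈ 33.6 N (up the incline)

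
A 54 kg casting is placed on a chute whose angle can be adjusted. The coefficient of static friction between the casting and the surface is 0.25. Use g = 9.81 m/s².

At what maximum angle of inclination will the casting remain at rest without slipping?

At the slip threshold, m g sin θ = μ_s · m g cos θ, so tan θ = μ_s.
θ_max = arctan(0.25) = 14°.

θ_max ≈ 14°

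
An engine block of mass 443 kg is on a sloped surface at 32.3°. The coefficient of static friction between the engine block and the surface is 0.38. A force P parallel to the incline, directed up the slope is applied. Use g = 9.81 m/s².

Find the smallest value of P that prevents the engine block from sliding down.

P_min ≈ 926 N

The engine block tends to slide down (tan θ > μ_s), so at the point of impending slip friction acts up-slope at its limit: f = μ_s N.
P is parallel to the surface, so N = m g cos θ = 3670 N.
Along the incline: P + μ_s N = m g sin θ, so P = 2320 − 0.38×3670 = 926 N.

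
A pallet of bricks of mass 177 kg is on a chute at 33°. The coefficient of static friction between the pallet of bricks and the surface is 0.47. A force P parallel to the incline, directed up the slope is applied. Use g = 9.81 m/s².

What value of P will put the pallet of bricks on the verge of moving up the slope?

P ≈ 1630 N

At impending motion up the slope, friction acts down-slope at its limit: f = μ_s N.
P is parallel to the surface, so N = m g cos θ = 1460 N.
Along the incline: P = m g sin θ + μ_s N = 946 + 0.47×1460 = 1630 N.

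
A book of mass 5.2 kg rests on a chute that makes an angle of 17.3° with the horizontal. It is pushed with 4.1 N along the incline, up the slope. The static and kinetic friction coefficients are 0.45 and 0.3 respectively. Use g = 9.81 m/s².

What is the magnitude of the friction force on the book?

f ≈ 11.1 N (up the incline)

Perpendicular to the surface, N = m g cos θ = 5.2·9.81·cos 17.3° = 48.7 N.
The friction needed for equilibrium is m g sin θ − P = 15.17 − 4.1 = 11.07 N, measured positive up-slope.
Maximum static friction available: μ_s N = 0.45 × 48.7 = 21.92 N.
Since |11.07| ≤ 21.92 N, static friction is sufficient; f equals the required value, not μ_s N.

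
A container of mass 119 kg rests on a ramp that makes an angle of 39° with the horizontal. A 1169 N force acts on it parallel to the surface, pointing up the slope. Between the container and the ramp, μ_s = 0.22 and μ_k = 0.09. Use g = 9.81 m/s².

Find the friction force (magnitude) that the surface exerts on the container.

Perpendicular to the surface, N = m g cos θ = 119·9.81·cos 39° = 907.2 N.
Parallel to the incline, ΣF = 0 gives f = m g sin θ − P = 734.7 − 1169 = -434.3 N (up-slope positive).
Maximum static friction available: μ_s N = 0.22 × 907.2 = 199.6 N.
Since |-434.3| > 199.6 N, static friction cannot hold it; the container slides up the incline and kinetic friction applies: f = μ_k N = 0.09 × 907.2 = 81.7 N.

f ≈ 81.7 N (down the incline)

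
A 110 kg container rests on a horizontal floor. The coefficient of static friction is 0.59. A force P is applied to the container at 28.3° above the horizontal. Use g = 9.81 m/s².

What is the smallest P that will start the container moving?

N = m g − P sin α (the pull lifts the container).
At impending slip, P cos α = μ_s N = μ_s (m g − P sin α).
Solving: P (cos α + μ_s sin α) = μ_s m g → P = 0.59×1080/(cos 28.3° + 0.59 sin 28.3°) = 637/1.16 = 549 N.

P ≈ 549 N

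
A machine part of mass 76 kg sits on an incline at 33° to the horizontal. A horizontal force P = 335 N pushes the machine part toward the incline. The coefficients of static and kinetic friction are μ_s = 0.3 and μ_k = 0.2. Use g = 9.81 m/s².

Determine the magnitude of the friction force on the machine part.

The horizontal push has a component P sin θ into the surface, so N = m g cos θ + P sin θ = 625.3 + 182.5 = 807.7 N.
Along the incline, the net driving force (taking up-slope positive) is P cos θ − m g sin θ = 281 − 406.1 = -125.1 N, so equilibrium requires friction f = 125.1 N (up-slope).
The limit of static friction is μ_s N = 242.3 N.
|f_req| = 125.1 ≤ 242.3 N → the machine part is in equilibrium; friction equals the required value.

f ≈ 125 N (up the incline)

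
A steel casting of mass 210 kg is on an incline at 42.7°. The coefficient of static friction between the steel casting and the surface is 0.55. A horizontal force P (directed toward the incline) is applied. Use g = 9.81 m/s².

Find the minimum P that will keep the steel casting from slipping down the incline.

The steel casting tends to slide down (tan θ > μ_s), so at the point of impending slip friction acts up-slope at its limit: f = μ_s N.
Perpendicular to the incline: N = m g cos θ + P sin θ.
Along the incline: P cos θ + μ_s N = m g sin θ, i.e. P cos θ + μ_s (m g cos θ + P sin θ) = m g sin θ.
Solving, P (cos θ + μ_s sin θ) = m g (sin θ − μ_s cos θ), so P = 2060×0.274/1.108 = 509 N.

P_min ≈ 509 N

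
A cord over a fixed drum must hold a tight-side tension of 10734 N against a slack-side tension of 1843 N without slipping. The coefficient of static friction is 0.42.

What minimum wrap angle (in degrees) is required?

T₂/T₁ = e^{μβ} → β = ln(T₂/T₁)/μ.
β = ln(10734/1843)/0.42 = 1.762/0.42 = 4.195 rad.
In degrees: β = 4.195 × 180/π = 240°.

β_min ≈ 240°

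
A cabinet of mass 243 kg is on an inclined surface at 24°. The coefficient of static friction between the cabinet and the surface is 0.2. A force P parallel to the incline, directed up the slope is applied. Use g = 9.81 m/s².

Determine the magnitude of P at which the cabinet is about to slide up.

At impending motion up the slope, friction acts down-slope at its limit: f = μ_s N.
P is parallel to the surface, so N = m g cos θ = 2180 N.
Along the incline: P = m g sin θ + μ_s N = 970 + 0.2×2180 = 1410 N.

P ≈ 1410 N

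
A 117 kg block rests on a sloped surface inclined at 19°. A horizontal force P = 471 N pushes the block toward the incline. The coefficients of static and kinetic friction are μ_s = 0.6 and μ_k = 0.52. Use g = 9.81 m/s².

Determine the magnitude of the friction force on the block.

Normal direction: N = m g cos θ + P sin θ = 1239 N.
Parallel to the incline: P cos θ − m g sin θ = 445.3 − 373.7 = 71.66 N; the friction needed to balance this is 71.66 N acting down the slope.
Maximum static friction: μ_s N = 0.6 × 1239 = 743.1 N.
Since 71.66 N is within the 743.1 N limit, the block stays put and friction is exactly 71.7 N.

f ≈ 71.7 N (down the incline)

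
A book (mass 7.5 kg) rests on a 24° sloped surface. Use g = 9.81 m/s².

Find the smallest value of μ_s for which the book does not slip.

At the slip threshold m g sin θ = μ_s m g cos θ, so μ_s,min = tan θ.
μ_s,min = tan 24° = 0.445.

μ_s,min ≈ 0.445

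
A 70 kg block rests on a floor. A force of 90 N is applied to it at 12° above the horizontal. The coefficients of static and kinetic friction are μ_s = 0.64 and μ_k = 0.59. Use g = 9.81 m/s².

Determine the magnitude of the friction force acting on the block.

N = m g − P sin α = 686.7 − 90×sin 12° = 668 N.
For equilibrium, f = P cos α = 90×cos 12° = 88.03 N.
The static-friction limit is μ_s N = 427.5 N.
Since 88.03 N does not exceed the limit, the block stays at rest and f = 88 N.

f ≈ 88 N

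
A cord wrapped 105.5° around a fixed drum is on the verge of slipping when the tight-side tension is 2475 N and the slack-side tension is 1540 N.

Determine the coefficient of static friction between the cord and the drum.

μ ≈ 0.258

T₂/T₁ = e^{μβ} → μ = ln(T₂/T₁)/β.
β = 105.5° = 1.841 rad.
μ = ln(2475/1540)/1.841 = ln(1.607)/1.841 = 0.258.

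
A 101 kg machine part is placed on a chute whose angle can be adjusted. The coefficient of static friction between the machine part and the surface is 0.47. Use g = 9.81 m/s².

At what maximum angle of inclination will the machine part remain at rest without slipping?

At the slip threshold, m g sin θ = μ_s · m g cos θ, so tan θ = μ_s.
θ_max = arctan(0.47) = 25.2°.

θ_max ≈ 25.2°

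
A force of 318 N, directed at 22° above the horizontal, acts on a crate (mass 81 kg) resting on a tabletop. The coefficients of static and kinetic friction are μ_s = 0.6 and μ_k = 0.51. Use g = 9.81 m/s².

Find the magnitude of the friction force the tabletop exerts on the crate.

The vertical component of P reduces the normal force: N = m g − P sin α = 794.6 − 119.1 = 675.5 N.
Horizontally, friction must balance P cos α = 294.8 N.
The static-friction limit is μ_s N = 405.3 N.
Since 294.8 N does not exceed the limit, the crate stays at rest and f = 295 N.

f ≈ 295 N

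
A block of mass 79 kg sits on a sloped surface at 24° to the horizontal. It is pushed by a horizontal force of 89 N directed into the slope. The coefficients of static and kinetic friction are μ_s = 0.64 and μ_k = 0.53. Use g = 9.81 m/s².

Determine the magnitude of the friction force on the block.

f ≈ 234 N (up the incline)

Normal direction: N = m g cos θ + P sin θ = 744.2 N.
Along the incline, the net driving force (taking up-slope positive) is P cos θ − m g sin θ = 81.31 − 315.2 = -233.9 N, so equilibrium requires friction f = 233.9 N (up-slope).
The limit of static friction is μ_s N = 476.3 N.
Since 233.9 N is within the 476.3 N limit, the block stays put and friction is exactly 234 N.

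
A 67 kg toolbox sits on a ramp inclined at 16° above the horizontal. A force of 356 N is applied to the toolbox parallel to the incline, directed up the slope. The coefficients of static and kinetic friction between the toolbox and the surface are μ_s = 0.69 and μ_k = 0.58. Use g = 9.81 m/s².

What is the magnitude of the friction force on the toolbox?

The normal reaction is N = m g cos θ = 631.8 N.
For equilibrium along the incline the friction force must supply f = m g sin θ − P = 181.2 − 356 = -174.8 N (positive meaning up-slope).
Static friction can supply at most μ_s N = 435.9 N.
Since |-174.8| ≤ 435.9 N, the toolbox remains in static equilibrium and friction takes exactly the required value.

f ≈ 175 N (down the incline)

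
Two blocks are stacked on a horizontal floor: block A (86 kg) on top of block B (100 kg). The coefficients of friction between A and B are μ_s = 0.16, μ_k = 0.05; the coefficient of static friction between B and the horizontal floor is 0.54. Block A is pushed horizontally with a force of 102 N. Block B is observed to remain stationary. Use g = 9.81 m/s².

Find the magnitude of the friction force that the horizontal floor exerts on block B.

Between the blocks, N₁ = m_A g = 843.7 N.
Maximum static friction on A from B: μ_s N₁ = 0.16×843.7 = 135 N.
Since P = 102 N ≤ 135 N, A does not slip on B; friction on A equals P = 102 N.
By Newton's third law B feels 102 N forward from A. With B stationary, the floor's static friction on B balances it: f₂ = 102 N (well within μ_s(m_A+m_B)g = 985.3 N).

f ≈ 102 N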